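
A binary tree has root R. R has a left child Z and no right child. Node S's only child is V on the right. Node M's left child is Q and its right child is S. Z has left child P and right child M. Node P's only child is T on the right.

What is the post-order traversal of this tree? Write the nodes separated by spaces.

T P Q V S M Z R

Post-order visits the left subtree, then the right subtree, then the node.
At R: go left to Z.
  At Z: go left to P.
    At P: no left child.
    At P: go right to T.
      T is a leaf — visit T.
    Visit P.
  At Z: go right to M.
    At M: go left to Q.
      Q is a leaf — visit Q.
    At M: go right to S.
      At S: no left child.
      At S: go right to V.
        V is a leaf — visit V.
      Visit S.
    Visit M.
  Visit Z.
At R: no right child.
Visit R.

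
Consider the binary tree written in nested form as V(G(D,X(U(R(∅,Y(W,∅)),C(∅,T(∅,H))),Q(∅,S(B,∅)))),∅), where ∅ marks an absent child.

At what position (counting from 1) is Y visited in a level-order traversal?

Level-order visits nodes level by level from the root, left to right within each level.
Level 0: V
Level 1: G
Level 2: D, X
Level 3: U, Q
Level 4: R, C, S
Level 5: Y, T, B
Level 6: W, H
Full level-order sequence: V, G, D, X, U, Q, R, C, S, Y, T, B, W, H.

10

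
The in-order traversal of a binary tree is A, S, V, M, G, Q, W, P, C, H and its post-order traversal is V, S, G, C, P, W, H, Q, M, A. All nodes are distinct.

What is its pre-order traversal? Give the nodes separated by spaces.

A M S V Q G H W P C

The last element of post-order is the root; it splits in-order into left and right subtrees.
Root A: left subtree has 0 nodes { }, right has 9 {S, V, M, G, Q, W, P, C, H}.
  Root M: left subtree has 2 nodes {S, V}, right has 6 {G, Q, W, P, C, H}.
    Root S: left subtree has 0 nodes { }, right has 1 {V}.
    Root Q: left subtree has 1 node {G}, right has 4 {W, P, C, H}.
      Root H: left subtree has 3 nodes {W, P, C}, right has 0 { }.
        Root W: left subtree has 0 nodes { }, right has 2 {P, C}.
          Root P: left subtree has 0 nodes { }, right has 1 {C}.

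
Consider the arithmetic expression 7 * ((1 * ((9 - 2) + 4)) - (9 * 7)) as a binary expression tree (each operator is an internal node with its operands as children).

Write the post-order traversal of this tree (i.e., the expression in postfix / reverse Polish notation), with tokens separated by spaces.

7 1 9 2 - 4 + * 9 7 * - *

Post-order on an expression tree gives postfix notation: for each operator, emit left operand, right operand, then the operator.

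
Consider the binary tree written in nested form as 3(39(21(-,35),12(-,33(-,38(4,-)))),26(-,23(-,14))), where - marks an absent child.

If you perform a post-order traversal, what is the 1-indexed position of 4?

3

Post-order visits the left subtree, then the right subtree, then the node.
At 3: go left to 39.
  At 39: go left to 21.
    At 21: no left child.
    At 21: go right to 35.
      35 is a leaf — visit 35.
    Visit 21.
  At 39: go right to 12.
    At 12: no left child.
    At 12: go right to 33.
      At 33: no left child.
      At 33: go right to 38.
        At 38: go left to 4.
          4 is a leaf — visit 4.
        At 38: no right child.
        Visit 38.
      Visit 33.
    Visit 12.
  Visit 39.
At 3: go right to 26.
  At 26: no left child.
  At 26: go right to 23.
    At 23: no left child.
    At 23: go right to 14.
      14 is a leaf — visit 14.
    Visit 23.
  Visit 26.
Visit 3.
Full post-order sequence: 35, 21, 4, 38, 33, 12, 39, 14, 23, 26, 3.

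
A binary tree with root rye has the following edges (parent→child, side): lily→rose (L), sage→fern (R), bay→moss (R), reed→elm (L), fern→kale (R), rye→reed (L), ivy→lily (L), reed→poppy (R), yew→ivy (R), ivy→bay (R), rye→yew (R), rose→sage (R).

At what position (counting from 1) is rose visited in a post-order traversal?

Post-order visits the left subtree, then the right subtree, then the node.
At rye: go left to reed.
  At reed: go left to elm.
    elm is a leaf — visit elm.
  At reed: go right to poppy.
    poppy is a leaf — visit poppy.
  Visit reed.
At rye: go right to yew.
  At yew: no left child.
  At yew: go right to ivy.
    At ivy: go left to lily.
      At lily: go left to rose.
        At rose: no left child.
        At rose: go right to sage.
          At sage: no left child.
          At sage: go right to fern.
            At fern: no left child.
            At fern: go right to kale.
              kale is a leaf — visit kale.
            Visit fern.
          Visit sage.
        Visit rose.
      At lily: no right child.
      Visit lily.
    At ivy: go right to bay.
      At bay: no left child.
      At bay: go right to moss.
        moss is a leaf — visit moss.
      Visit bay.
    Visit ivy.
  Visit yew.
Visit rye.
Full post-order sequence: elm, poppy, reed, kale, fern, sage, rose, lily, moss, bay, ivy, yew, rye.

7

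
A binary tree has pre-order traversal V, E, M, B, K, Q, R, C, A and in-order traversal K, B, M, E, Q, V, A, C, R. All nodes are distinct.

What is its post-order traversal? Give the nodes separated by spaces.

The first element of pre-order is the root; it splits in-order into left and right subtrees.
Root V: left subtree has 5 nodes {K, B, M, E, Q}, right has 3 {A, C, R}.
  Root E: left subtree has 3 nodes {K, B, M}, right has 1 {Q}.
    Root M: left subtree has 2 nodes {K, B}, right has 0 { }.
      Root B: left subtree has 1 node {K}, right has 0 { }.
  Root R: left subtree has 2 nodes {A, C}, right has 0 { }.
    Root C: left subtree has 1 node {A}, right has 0 { }.

K B M Q E A C R V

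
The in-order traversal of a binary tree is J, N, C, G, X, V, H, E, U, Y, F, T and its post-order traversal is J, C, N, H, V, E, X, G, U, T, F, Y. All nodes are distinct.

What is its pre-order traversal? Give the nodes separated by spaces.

The last element of post-order is the root; it splits in-order into left and right subtrees.
Root Y: left subtree has 9 nodes {J, N, C, G, X, V, H, E, U}, right has 2 {F, T}.
  Root U: left subtree has 8 nodes {J, N, C, G, X, V, H, E}, right has 0 { }.
    Root G: left subtree has 3 nodes {J, N, C}, right has 4 {X, V, H, E}.
      Root N: left subtree has 1 node {J}, right has 1 {C}.
      Root X: left subtree has 0 nodes { }, right has 3 {V, H, E}.
        Root E: left subtree has 2 nodes {V, H}, right has 0 { }.
          Root V: left subtree has 0 nodes { }, right has 1 {H}.
  Root F: left subtree has 0 nodes { }, right has 1 {T}.

Y U G N J C X E V H F T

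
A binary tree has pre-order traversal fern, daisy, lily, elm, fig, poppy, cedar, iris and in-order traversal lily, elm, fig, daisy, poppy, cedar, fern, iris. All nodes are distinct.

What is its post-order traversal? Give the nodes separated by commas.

fig, elm, lily, cedar, poppy, daisy, iris, fern

The first element of pre-order is the root; it splits in-order into left and right subtrees.
Root fern: left subtree has 6 nodes {lily, elm, fig, daisy, poppy, cedar}, right has 1 {iris}.
  Root daisy: left subtree has 3 nodes {lily, elm, fig}, right has 2 {poppy, cedar}.
    Root lily: left subtree has 0 nodes { }, right has 2 {elm, fig}.
      Root elm: left subtree has 0 nodes { }, right has 1 {fig}.
    Root poppy: left subtree has 0 nodes { }, right has 1 {cedar}.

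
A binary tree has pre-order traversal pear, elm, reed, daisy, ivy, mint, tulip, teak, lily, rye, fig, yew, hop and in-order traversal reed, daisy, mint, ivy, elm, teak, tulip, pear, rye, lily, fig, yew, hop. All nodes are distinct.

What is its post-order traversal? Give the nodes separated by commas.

mint, ivy, daisy, reed, teak, tulip, elm, rye, hop, yew, fig, lily, pear

The first element of pre-order is the root; it splits in-order into left and right subtrees.
Root pear: left subtree has 7 nodes {reed, daisy, mint, ivy, elm, teak, tulip}, right has 5 {rye, lily, fig, yew, hop}.
  Root elm: left subtree has 4 nodes {reed, daisy, mint, ivy}, right has 2 {teak, tulip}.
    Root reed: left subtree has 0 nodes { }, right has 3 {daisy, mint, ivy}.
      Root daisy: left subtree has 0 nodes { }, right has 2 {mint, ivy}.
        Root ivy: left subtree has 1 node {mint}, right has 0 { }.
    Root tulip: left subtree has 1 node {teak}, right has 0 { }.
  Root lily: left subtree has 1 node {rye}, right has 3 {fig, yew, hop}.
    Root fig: left subtree has 0 nodes { }, right has 2 {yew, hop}.
      Root yew: left subtree has 0 nodes { }, right has 1 {hop}.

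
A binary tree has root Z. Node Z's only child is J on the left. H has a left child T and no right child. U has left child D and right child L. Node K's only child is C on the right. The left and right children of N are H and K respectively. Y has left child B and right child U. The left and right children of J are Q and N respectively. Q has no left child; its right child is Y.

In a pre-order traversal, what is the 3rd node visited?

Pre-order visits the node, then its left subtree, then its right subtree.
Visit Z.
At Z: go left to J.
  Visit J.
  At J: go left to Q.
    Visit Q.
    At Q: no left child.
    At Q: go right to Y.
      Visit Y.
      At Y: go left to B.
        B is a leaf — visit B.
      At Y: go right to U.
        Visit U.
        At U: go left to D.
          D is a leaf — visit D.
        At U: go right to L.
          L is a leaf — visit L.
  At J: go right to N.
    Visit N.
    At N: go left to H.
      Visit H.
      At H: go left to T.
        T is a leaf — visit T.
      At H: no right child.
    At N: go right to K.
      Visit K.
      At K: no left child.
      At K: go right to C.
        C is a leaf — visit C.
At Z: no right child.
Full pre-order sequence: Z, J, Q, Y, B, U, D, L, N, H, T, K, C.

Q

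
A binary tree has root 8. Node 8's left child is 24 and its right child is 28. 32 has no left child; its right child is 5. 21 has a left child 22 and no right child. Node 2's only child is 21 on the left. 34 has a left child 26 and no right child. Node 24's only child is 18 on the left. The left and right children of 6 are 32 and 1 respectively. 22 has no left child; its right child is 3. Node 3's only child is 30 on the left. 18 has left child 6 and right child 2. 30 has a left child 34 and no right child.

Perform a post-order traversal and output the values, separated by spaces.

5 32 1 6 26 34 30 3 22 21 2 18 24 28 8

Post-order visits the left subtree, then the right subtree, then the node.
At 8: go left to 24.
  At 24: go left to 18.
    At 18: go left to 6.
      At 6: go left to 32.
        At 32: no left child.
        At 32: go right to 5.
          5 is a leaf — visit 5.
        Visit 32.
      At 6: go right to 1.
        1 is a leaf — visit 1.
      Visit 6.
    At 18: go right to 2.
      At 2: go left to 21.
        At 21: go left to 22.
          At 22: no left child.
          At 22: go right to 3.
            At 3: go left to 30.
              At 30: go left to 34.
                At 34: go left to 26.
                  26 is a leaf — visit 26.
                At 34: no right child.
                Visit 34.
              At 30: no right child.
              Visit 30.
            At 3: no right child.
            Visit 3.
          Visit 22.
        At 21: no right child.
        Visit 21.
      At 2: no right child.
      Visit 2.
    Visit 18.
  At 24: no right child.
  Visit 24.
At 8: go right to 28.
  28 is a leaf — visit 28.
Visit 8.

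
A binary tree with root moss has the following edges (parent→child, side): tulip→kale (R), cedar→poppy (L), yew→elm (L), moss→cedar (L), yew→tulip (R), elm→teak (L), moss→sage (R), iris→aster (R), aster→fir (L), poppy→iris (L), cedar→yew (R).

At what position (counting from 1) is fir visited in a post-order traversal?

Post-order visits the left subtree, then the right subtree, then the node.
At moss: go left to cedar.
  At cedar: go left to poppy.
    At poppy: go left to iris.
      At iris: no left child.
      At iris: go right to aster.
        At aster: go left to fir.
          fir is a leaf — visit fir.
        At aster: no right child.
        Visit aster.
      Visit iris.
    At poppy: no right child.
    Visit poppy.
  At cedar: go right to yew.
    At yew: go left to elm.
      At elm: go left to teak.
        teak is a leaf — visit teak.
      At elm: no right child.
      Visit elm.
    At yew: go right to tulip.
      At tulip: no left child.
      At tulip: go right to kale.
        kale is a leaf — visit kale.
      Visit tulip.
    Visit yew.
  Visit cedar.
At moss: go right to sage.
  sage is a leaf — visit sage.
Visit moss.
Full post-order sequence: fir, aster, iris, poppy, teak, elm, kale, tulip, yew, cedar, sage, moss.

1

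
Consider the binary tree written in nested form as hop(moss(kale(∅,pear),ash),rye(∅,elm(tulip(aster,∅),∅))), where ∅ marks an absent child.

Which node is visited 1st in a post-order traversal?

pear

Post-order visits the left subtree, then the right subtree, then the node.
At hop: go left to moss.
  At moss: go left to kale.
    At kale: no left child.
    At kale: go right to pear.
      pear is a leaf — visit pear.
    Visit kale.
  At moss: go right to ash.
    ash is a leaf — visit ash.
  Visit moss.
At hop: go right to rye.
  At rye: no left child.
  At rye: go right to elm.
    At elm: go left to tulip.
      At tulip: go left to aster.
        aster is a leaf — visit aster.
      At tulip: no right child.
      Visit tulip.
    At elm: no right child.
    Visit elm.
  Visit rye.
Visit hop.
Full post-order sequence: pear, kale, ash, moss, aster, tulip, elm, rye, hop.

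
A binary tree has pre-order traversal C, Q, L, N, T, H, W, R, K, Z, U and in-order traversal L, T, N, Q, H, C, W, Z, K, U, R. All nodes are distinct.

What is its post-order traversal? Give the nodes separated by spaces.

The first element of pre-order is the root; it splits in-order into left and right subtrees.
Root C: left subtree has 5 nodes {L, T, N, Q, H}, right has 5 {W, Z, K, U, R}.
  Root Q: left subtree has 3 nodes {L, T, N}, right has 1 {H}.
    Root L: left subtree has 0 nodes { }, right has 2 {T, N}.
      Root N: left subtree has 1 node {T}, right has 0 { }.
  Root W: left subtree has 0 nodes { }, right has 4 {Z, K, U, R}.
    Root R: left subtree has 3 nodes {Z, K, U}, right has 0 { }.
      Root K: left subtree has 1 node {Z}, right has 1 {U}.

T N L H Q Z U K R W C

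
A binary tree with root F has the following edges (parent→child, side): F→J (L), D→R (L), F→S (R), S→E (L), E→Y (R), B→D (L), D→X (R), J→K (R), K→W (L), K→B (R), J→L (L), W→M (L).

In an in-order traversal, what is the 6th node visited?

R

In-order visits the left subtree, then the node, then the right subtree.
At F: go left to J.
  At J: go left to L.
    L is a leaf — visit L.
  Visit J.
  At J: go right to K.
    At K: go left to W.
      At W: go left to M.
        M is a leaf — visit M.
      Visit W.
      At W: no right child.
    Visit K.
    At K: go right to B.
      At B: go left to D.
        At D: go left to R.
          R is a leaf — visit R.
        Visit D.
        At D: go right to X.
          X is a leaf — visit X.
      Visit B.
      At B: no right child.
Visit F.
At F: go right to S.
  At S: go left to E.
    At E: no left child.
    Visit E.
    At E: go right to Y.
      Y is a leaf — visit Y.
  Visit S.
  At S: no right child.
Full in-order sequence: L, J, M, W, K, R, D, X, B, F, E, Y, S.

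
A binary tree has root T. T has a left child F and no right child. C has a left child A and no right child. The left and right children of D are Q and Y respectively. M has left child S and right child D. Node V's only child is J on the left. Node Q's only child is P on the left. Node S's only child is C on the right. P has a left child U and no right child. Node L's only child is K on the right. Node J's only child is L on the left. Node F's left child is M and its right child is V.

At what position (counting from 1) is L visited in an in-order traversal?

11

In-order visits the left subtree, then the node, then the right subtree.
At T: go left to F.
  At F: go left to M.
    At M: go left to S.
      At S: no left child.
      Visit S.
      At S: go right to C.
        At C: go left to A.
          A is a leaf — visit A.
        Visit C.
        At C: no right child.
    Visit M.
    At M: go right to D.
      At D: go left to Q.
        At Q: go left to P.
          At P: go left to U.
            U is a leaf — visit U.
          Visit P.
          At P: no right child.
        Visit Q.
        At Q: no right child.
      Visit D.
      At D: go right to Y.
        Y is a leaf — visit Y.
  Visit F.
  At F: go right to V.
    At V: go left to J.
      At J: go left to L.
        At L: no left child.
        Visit L.
        At L: go right to K.
          K is a leaf — visit K.
      Visit J.
      At J: no right child.
    Visit V.
    At V: no right child.
Visit T.
At T: no right child.
Full in-order sequence: S, A, C, M, U, P, Q, D, Y, F, L, K, J, V, T.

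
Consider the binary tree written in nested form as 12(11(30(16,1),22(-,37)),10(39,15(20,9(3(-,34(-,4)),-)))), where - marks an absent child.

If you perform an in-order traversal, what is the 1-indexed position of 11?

4

In-order visits the left subtree, then the node, then the right subtree.
At 12: go left to 11.
  At 11: go left to 30.
    At 30: go left to 16.
      16 is a leaf — visit 16.
    Visit 30.
    At 30: go right to 1.
      1 is a leaf — visit 1.
  Visit 11.
  At 11: go right to 22.
    At 22: no left child.
    Visit 22.
    At 22: go right to 37.
      37 is a leaf — visit 37.
Visit 12.
At 12: go right to 10.
  At 10: go left to 39.
    39 is a leaf — visit 39.
  Visit 10.
  At 10: go right to 15.
    At 15: go left to 20.
      20 is a leaf — visit 20.
    Visit 15.
    At 15: go right to 9.
      At 9: go left to 3.
        At 3: no left child.
        Visit 3.
        At 3: go right to 34.
          At 34: no left child.
          Visit 34.
          At 34: go right to 4.
            4 is a leaf — visit 4.
      Visit 9.
      At 9: no right child.
Full in-order sequence: 16, 30, 1, 11, 22, 37, 12, 39, 10, 20, 15, 3, 34, 4, 9.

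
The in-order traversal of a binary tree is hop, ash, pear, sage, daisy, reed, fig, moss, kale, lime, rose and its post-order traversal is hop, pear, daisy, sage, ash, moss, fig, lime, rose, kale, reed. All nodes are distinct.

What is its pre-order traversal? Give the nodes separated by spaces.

The last element of post-order is the root; it splits in-order into left and right subtrees.
Root reed: left subtree has 5 nodes {hop, ash, pear, sage, daisy}, right has 5 {fig, moss, kale, lime, rose}.
  Root ash: left subtree has 1 node {hop}, right has 3 {pear, sage, daisy}.
    Root sage: left subtree has 1 node {pear}, right has 1 {daisy}.
  Root kale: left subtree has 2 nodes {fig, moss}, right has 2 {lime, rose}.
    Root fig: left subtree has 0 nodes { }, right has 1 {moss}.
    Root rose: left subtree has 1 node {lime}, right has 0 { }.

reed ash hop sage pear daisy kale fig moss rose lime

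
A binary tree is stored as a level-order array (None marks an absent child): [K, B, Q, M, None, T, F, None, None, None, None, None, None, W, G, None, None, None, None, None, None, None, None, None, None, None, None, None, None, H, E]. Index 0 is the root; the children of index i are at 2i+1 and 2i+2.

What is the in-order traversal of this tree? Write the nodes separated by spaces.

M B K T Q W F H G E

In-order visits the left subtree, then the node, then the right subtree.
At K: go left to B.
  At B: go left to M.
    M is a leaf — visit M.
  Visit B.
  At B: no right child.
Visit K.
At K: go right to Q.
  At Q: go left to T.
    T is a leaf — visit T.
  Visit Q.
  At Q: go right to F.
    At F: go left to W.
      W is a leaf — visit W.
    Visit F.
    At F: go right to G.
      At G: go left to H.
        H is a leaf — visit H.
      Visit G.
      At G: go right to E.
        E is a leaf — visit E.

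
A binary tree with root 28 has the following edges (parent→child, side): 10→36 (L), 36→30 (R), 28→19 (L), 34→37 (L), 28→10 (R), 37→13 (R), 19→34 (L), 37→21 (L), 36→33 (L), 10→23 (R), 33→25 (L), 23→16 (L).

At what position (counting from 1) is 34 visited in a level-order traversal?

4

Level-order visits nodes level by level from the root, left to right within each level.
Level 0: 28
Level 1: 19, 10
Level 2: 34, 36, 23
Level 3: 37, 33, 30, 16
Level 4: 21, 13, 25
Full level-order sequence: 28, 19, 10, 34, 36, 23, 37, 33, 30, 16, 21, 13, 25.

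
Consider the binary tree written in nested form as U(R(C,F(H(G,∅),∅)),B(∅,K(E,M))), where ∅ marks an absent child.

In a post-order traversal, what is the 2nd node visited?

G

Post-order visits the left subtree, then the right subtree, then the node.
At U: go left to R.
  At R: go left to C.
    C is a leaf — visit C.
  At R: go right to F.
    At F: go left to H.
      At H: go left to G.
        G is a leaf — visit G.
      At H: no right child.
      Visit H.
    At F: no right child.
    Visit F.
  Visit R.
At U: go right to B.
  At B: no left child.
  At B: go right to K.
    At K: go left to E.
      E is a leaf — visit E.
    At K: go right to M.
      M is a leaf — visit M.
    Visit K.
  Visit B.
Visit U.
Full post-order sequence: C, G, H, F, R, E, M, K, B, U.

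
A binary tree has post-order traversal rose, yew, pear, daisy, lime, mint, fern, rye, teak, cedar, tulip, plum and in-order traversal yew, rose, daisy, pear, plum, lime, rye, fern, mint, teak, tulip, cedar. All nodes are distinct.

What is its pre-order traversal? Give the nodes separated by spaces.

plum daisy yew rose pear tulip teak rye lime fern mint cedar

The last element of post-order is the root; it splits in-order into left and right subtrees.
Root plum: left subtree has 4 nodes {yew, rose, daisy, pear}, right has 7 {lime, rye, fern, mint, teak, tulip, cedar}.
  Root daisy: left subtree has 2 nodes {yew, rose}, right has 1 {pear}.
    Root yew: left subtree has 0 nodes { }, right has 1 {rose}.
  Root tulip: left subtree has 5 nodes {lime, rye, fern, mint, teak}, right has 1 {cedar}.
    Root teak: left subtree has 4 nodes {lime, rye, fern, mint}, right has 0 { }.
      Root rye: left subtree has 1 node {lime}, right has 2 {fern, mint}.
        Root fern: left subtree has 0 nodes { }, right has 1 {mint}.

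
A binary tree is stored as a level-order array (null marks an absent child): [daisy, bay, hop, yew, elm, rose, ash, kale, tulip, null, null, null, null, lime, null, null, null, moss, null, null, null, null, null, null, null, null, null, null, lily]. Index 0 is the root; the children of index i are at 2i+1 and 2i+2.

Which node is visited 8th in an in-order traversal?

rose

In-order visits the left subtree, then the node, then the right subtree.
At daisy: go left to bay.
  At bay: go left to yew.
    At yew: go left to kale.
      kale is a leaf — visit kale.
    Visit yew.
    At yew: go right to tulip.
      At tulip: go left to moss.
        moss is a leaf — visit moss.
      Visit tulip.
      At tulip: no right child.
  Visit bay.
  At bay: go right to elm.
    elm is a leaf — visit elm.
Visit daisy.
At daisy: go right to hop.
  At hop: go left to rose.
    rose is a leaf — visit rose.
  Visit hop.
  At hop: go right to ash.
    At ash: go left to lime.
      At lime: no left child.
      Visit lime.
      At lime: go right to lily.
        lily is a leaf — visit lily.
    Visit ash.
    At ash: no right child.
Full in-order sequence: kale, yew, moss, tulip, bay, elm, daisy, rose, hop, lime, lily, ash.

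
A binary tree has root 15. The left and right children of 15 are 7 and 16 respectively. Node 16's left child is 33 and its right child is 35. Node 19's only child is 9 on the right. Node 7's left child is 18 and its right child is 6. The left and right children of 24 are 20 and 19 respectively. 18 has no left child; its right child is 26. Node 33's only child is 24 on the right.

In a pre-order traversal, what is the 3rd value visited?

Pre-order visits the node, then its left subtree, then its right subtree.
Visit 15.
At 15: go left to 7.
  Visit 7.
  At 7: go left to 18.
    Visit 18.
    At 18: no left child.
    At 18: go right to 26.
      26 is a leaf — visit 26.
  At 7: go right to 6.
    6 is a leaf — visit 6.
At 15: go right to 16.
  Visit 16.
  At 16: go left to 33.
    Visit 33.
    At 33: no left child.
    At 33: go right to 24.
      Visit 24.
      At 24: go left to 20.
        20 is a leaf — visit 20.
      At 24: go right to 19.
        Visit 19.
        At 19: no left child.
        At 19: go right to 9.
          9 is a leaf — visit 9.
  At 16: go right to 35.
    35 is a leaf — visit 35.
Full pre-order sequence: 15, 7, 18, 26, 6, 16, 33, 24, 20, 19, 9, 35.

18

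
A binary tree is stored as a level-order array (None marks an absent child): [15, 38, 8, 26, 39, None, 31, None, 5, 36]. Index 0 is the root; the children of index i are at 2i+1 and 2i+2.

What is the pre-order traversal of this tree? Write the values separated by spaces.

Pre-order visits the node, then its left subtree, then its right subtree.
Visit 15.
At 15: go left to 38.
  Visit 38.
  At 38: go left to 26.
    Visit 26.
    At 26: no left child.
    At 26: go right to 5.
      5 is a leaf — visit 5.
  At 38: go right to 39.
    Visit 39.
    At 39: go left to 36.
      36 is a leaf — visit 36.
    At 39: no right child.
At 15: go right to 8.
  Visit 8.
  At 8: no left child.
  At 8: go right to 31.
    31 is a leaf — visit 31.

15 38 26 5 39 36 8 31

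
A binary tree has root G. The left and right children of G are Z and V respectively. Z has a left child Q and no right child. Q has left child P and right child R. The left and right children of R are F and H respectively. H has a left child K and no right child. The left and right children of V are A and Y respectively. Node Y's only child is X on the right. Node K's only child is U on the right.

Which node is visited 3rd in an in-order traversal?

F

In-order visits the left subtree, then the node, then the right subtree.
At G: go left to Z.
  At Z: go left to Q.
    At Q: go left to P.
      P is a leaf — visit P.
    Visit Q.
    At Q: go right to R.
      At R: go left to F.
        F is a leaf — visit F.
      Visit R.
      At R: go right to H.
        At H: go left to K.
          At K: no left child.
          Visit K.
          At K: go right to U.
            U is a leaf — visit U.
        Visit H.
        At H: no right child.
  Visit Z.
  At Z: no right child.
Visit G.
At G: go right to V.
  At V: go left to A.
    A is a leaf — visit A.
  Visit V.
  At V: go right to Y.
    At Y: no left child.
    Visit Y.
    At Y: go right to X.
      X is a leaf — visit X.
Full in-order sequence: P, Q, F, R, K, U, H, Z, G, A, V, Y, X.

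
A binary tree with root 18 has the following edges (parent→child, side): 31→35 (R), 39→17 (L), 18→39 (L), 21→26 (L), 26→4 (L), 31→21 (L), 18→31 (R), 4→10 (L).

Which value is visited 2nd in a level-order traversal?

39

Level-order visits nodes level by level from the root, left to right within each level.
Level 0: 18
Level 1: 39, 31
Level 2: 17, 21, 35
Level 3: 26
Level 4: 4
Level 5: 10
Full level-order sequence: 18, 39, 31, 17, 21, 35, 26, 4, 10.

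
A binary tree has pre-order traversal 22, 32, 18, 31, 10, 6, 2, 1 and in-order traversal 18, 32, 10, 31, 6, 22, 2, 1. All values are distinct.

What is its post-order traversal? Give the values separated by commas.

The first element of pre-order is the root; it splits in-order into left and right subtrees.
Root 22: left subtree has 5 nodes {18, 32, 10, 31, 6}, right has 2 {2, 1}.
  Root 32: left subtree has 1 node {18}, right has 3 {10, 31, 6}.
    Root 31: left subtree has 1 node {10}, right has 1 {6}.
  Root 2: left subtree has 0 nodes { }, right has 1 {1}.

18, 10, 6, 31, 32, 1, 2, 22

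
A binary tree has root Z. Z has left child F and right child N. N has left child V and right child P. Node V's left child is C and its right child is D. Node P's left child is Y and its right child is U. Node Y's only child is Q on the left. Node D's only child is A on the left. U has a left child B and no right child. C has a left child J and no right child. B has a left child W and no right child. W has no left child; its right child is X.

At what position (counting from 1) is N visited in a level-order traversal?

Level-order visits nodes level by level from the root, left to right within each level.
Level 0: Z
Level 1: F, N
Level 2: V, P
Level 3: C, D, Y, U
Level 4: J, A, Q, B
Level 5: W
Level 6: X
Full level-order sequence: Z, F, N, V, P, C, D, Y, U, J, A, Q, B, W, X.

3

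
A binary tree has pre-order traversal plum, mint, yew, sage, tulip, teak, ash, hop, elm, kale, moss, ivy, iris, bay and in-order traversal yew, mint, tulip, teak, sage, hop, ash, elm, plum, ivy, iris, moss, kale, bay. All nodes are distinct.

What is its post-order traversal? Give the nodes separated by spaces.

yew teak tulip hop elm ash sage mint iris ivy moss bay kale plum

The first element of pre-order is the root; it splits in-order into left and right subtrees.
Root plum: left subtree has 8 nodes {yew, mint, tulip, teak, sage, hop, ash, elm}, right has 5 {ivy, iris, moss, kale, bay}.
  Root mint: left subtree has 1 node {yew}, right has 6 {tulip, teak, sage, hop, ash, elm}.
    Root sage: left subtree has 2 nodes {tulip, teak}, right has 3 {hop, ash, elm}.
      Root tulip: left subtree has 0 nodes { }, right has 1 {teak}.
      Root ash: left subtree has 1 node {hop}, right has 1 {elm}.
  Root kale: left subtree has 3 nodes {ivy, iris, moss}, right has 1 {bay}.
    Root moss: left subtree has 2 nodes {ivy, iris}, right has 0 { }.
      Root ivy: left subtree has 0 nodes { }, right has 1 {iris}.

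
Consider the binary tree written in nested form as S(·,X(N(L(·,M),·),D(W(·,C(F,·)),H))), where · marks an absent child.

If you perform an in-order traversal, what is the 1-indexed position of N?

In-order visits the left subtree, then the node, then the right subtree.
At S: no left child.
Visit S.
At S: go right to X.
  At X: go left to N.
    At N: go left to L.
      At L: no left child.
      Visit L.
      At L: go right to M.
        M is a leaf — visit M.
    Visit N.
    At N: no right child.
  Visit X.
  At X: go right to D.
    At D: go left to W.
      At W: no left child.
      Visit W.
      At W: go right to C.
        At C: go left to F.
          F is a leaf — visit F.
        Visit C.
        At C: no right child.
    Visit D.
    At D: go right to H.
      H is a leaf — visit H.
Full in-order sequence: S, L, M, N, X, W, F, C, D, H.

4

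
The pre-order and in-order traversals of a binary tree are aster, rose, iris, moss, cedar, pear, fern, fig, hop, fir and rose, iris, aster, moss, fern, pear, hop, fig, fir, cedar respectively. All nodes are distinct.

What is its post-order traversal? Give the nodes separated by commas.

The first element of pre-order is the root; it splits in-order into left and right subtrees.
Root aster: left subtree has 2 nodes {rose, iris}, right has 7 {moss, fern, pear, hop, fig, fir, cedar}.
  Root rose: left subtree has 0 nodes { }, right has 1 {iris}.
  Root moss: left subtree has 0 nodes { }, right has 6 {fern, pear, hop, fig, fir, cedar}.
    Root cedar: left subtree has 5 nodes {fern, pear, hop, fig, fir}, right has 0 { }.
      Root pear: left subtree has 1 node {fern}, right has 3 {hop, fig, fir}.
        Root fig: left subtree has 1 node {hop}, right has 1 {fir}.

iris, rose, fern, hop, fir, fig, pear, cedar, moss, aster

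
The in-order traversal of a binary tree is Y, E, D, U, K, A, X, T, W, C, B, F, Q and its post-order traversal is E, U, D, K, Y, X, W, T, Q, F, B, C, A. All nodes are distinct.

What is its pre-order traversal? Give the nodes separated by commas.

The last element of post-order is the root; it splits in-order into left and right subtrees.
Root A: left subtree has 5 nodes {Y, E, D, U, K}, right has 7 {X, T, W, C, B, F, Q}.
  Root Y: left subtree has 0 nodes { }, right has 4 {E, D, U, K}.
    Root K: left subtree has 3 nodes {E, D, U}, right has 0 { }.
      Root D: left subtree has 1 node {E}, right has 1 {U}.
  Root C: left subtree has 3 nodes {X, T, W}, right has 3 {B, F, Q}.
    Root T: left subtree has 1 node {X}, right has 1 {W}.
    Root B: left subtree has 0 nodes { }, right has 2 {F, Q}.
      Root F: left subtree has 0 nodes { }, right has 1 {Q}.

A, Y, K, D, E, U, C, T, X, W, B, F, Q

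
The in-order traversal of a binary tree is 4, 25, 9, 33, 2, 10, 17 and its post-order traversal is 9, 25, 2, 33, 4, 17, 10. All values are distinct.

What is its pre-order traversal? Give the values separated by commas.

10, 4, 33, 25, 9, 2, 17

The last element of post-order is the root; it splits in-order into left and right subtrees.
Root 10: left subtree has 5 nodes {4, 25, 9, 33, 2}, right has 1 {17}.
  Root 4: left subtree has 0 nodes { }, right has 4 {25, 9, 33, 2}.
    Root 33: left subtree has 2 nodes {25, 9}, right has 1 {2}.
      Root 25: left subtree has 0 nodes { }, right has 1 {9}.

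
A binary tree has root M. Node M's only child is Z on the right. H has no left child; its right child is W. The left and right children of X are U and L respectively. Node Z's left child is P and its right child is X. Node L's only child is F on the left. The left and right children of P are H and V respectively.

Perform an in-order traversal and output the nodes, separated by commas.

M, H, W, P, V, Z, U, X, F, L

In-order visits the left subtree, then the node, then the right subtree.
At M: no left child.
Visit M.
At M: go right to Z.
  At Z: go left to P.
    At P: go left to H.
      At H: no left child.
      Visit H.
      At H: go right to W.
        W is a leaf — visit W.
    Visit P.
    At P: go right to V.
      V is a leaf — visit V.
  Visit Z.
  At Z: go right to X.
    At X: go left to U.
      U is a leaf — visit U.
    Visit X.
    At X: go right to L.
      At L: go left to F.
        F is a leaf — visit F.
      Visit L.
      At L: no right child.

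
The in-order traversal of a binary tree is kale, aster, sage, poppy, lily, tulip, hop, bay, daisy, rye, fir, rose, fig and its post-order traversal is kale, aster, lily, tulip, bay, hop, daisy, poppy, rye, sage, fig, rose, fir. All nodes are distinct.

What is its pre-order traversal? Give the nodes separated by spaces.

fir sage aster kale rye poppy daisy hop tulip lily bay rose fig

The last element of post-order is the root; it splits in-order into left and right subtrees.
Root fir: left subtree has 10 nodes {kale, aster, sage, poppy, lily, tulip, hop, bay, daisy, rye}, right has 2 {rose, fig}.
  Root sage: left subtree has 2 nodes {kale, aster}, right has 7 {poppy, lily, tulip, hop, bay, daisy, rye}.
    Root aster: left subtree has 1 node {kale}, right has 0 { }.
    Root rye: left subtree has 6 nodes {poppy, lily, tulip, hop, bay, daisy}, right has 0 { }.
      Root poppy: left subtree has 0 nodes { }, right has 5 {lily, tulip, hop, bay, daisy}.
        Root daisy: left subtree has 4 nodes {lily, tulip, hop, bay}, right has 0 { }.
          Root hop: left subtree has 2 nodes {lily, tulip}, right has 1 {bay}.
            Root tulip: left subtree has 1 node {lily}, right has 0 { }.
  Root rose: left subtree has 0 nodes { }, right has 1 {fig}.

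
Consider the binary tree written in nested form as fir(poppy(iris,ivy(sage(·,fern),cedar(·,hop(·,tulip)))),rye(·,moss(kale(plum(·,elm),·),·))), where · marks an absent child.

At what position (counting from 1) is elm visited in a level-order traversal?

Level-order visits nodes level by level from the root, left to right within each level.
Level 0: fir
Level 1: poppy, rye
Level 2: iris, ivy, moss
Level 3: sage, cedar, kale
Level 4: fern, hop, plum
Level 5: tulip, elm
Full level-order sequence: fir, poppy, rye, iris, ivy, moss, sage, cedar, kale, fern, hop, plum, tulip, elm.

14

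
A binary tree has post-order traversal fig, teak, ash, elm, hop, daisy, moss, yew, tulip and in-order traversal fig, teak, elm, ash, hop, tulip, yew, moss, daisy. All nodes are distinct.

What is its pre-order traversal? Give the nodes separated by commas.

tulip, hop, elm, teak, fig, ash, yew, moss, daisy

The last element of post-order is the root; it splits in-order into left and right subtrees.
Root tulip: left subtree has 5 nodes {fig, teak, elm, ash, hop}, right has 3 {yew, moss, daisy}.
  Root hop: left subtree has 4 nodes {fig, teak, elm, ash}, right has 0 { }.
    Root elm: left subtree has 2 nodes {fig, teak}, right has 1 {ash}.
      Root teak: left subtree has 1 node {fig}, right has 0 { }.
  Root yew: left subtree has 0 nodes { }, right has 2 {moss, daisy}.
    Root moss: left subtree has 0 nodes { }, right has 1 {daisy}.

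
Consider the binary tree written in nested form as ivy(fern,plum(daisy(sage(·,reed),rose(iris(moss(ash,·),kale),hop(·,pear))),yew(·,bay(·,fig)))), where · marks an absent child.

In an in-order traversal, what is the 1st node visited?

In-order visits the left subtree, then the node, then the right subtree.
At ivy: go left to fern.
  fern is a leaf — visit fern.
Visit ivy.
At ivy: go right to plum.
  At plum: go left to daisy.
    At daisy: go left to sage.
      At sage: no left child.
      Visit sage.
      At sage: go right to reed.
        reed is a leaf — visit reed.
    Visit daisy.
    At daisy: go right to rose.
      At rose: go left to iris.
        At iris: go left to moss.
          At moss: go left to ash.
            ash is a leaf — visit ash.
          Visit moss.
          At moss: no right child.
        Visit iris.
        At iris: go right to kale.
          kale is a leaf — visit kale.
      Visit rose.
      At rose: go right to hop.
        At hop: no left child.
        Visit hop.
        At hop: go right to pear.
          pear is a leaf — visit pear.
  Visit plum.
  At plum: go right to yew.
    At yew: no left child.
    Visit yew.
    At yew: go right to bay.
      At bay: no left child.
      Visit bay.
      At bay: go right to fig.
        fig is a leaf — visit fig.
Full in-order sequence: fern, ivy, sage, reed, daisy, ash, moss, iris, kale, rose, hop, pear, plum, yew, bay, fig.

fern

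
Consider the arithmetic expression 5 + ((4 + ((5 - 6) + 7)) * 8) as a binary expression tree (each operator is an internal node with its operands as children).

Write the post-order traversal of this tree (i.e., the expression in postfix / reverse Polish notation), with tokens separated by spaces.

5 4 5 6 - 7 + + 8 * +

Post-order on an expression tree gives postfix notation: for each operator, emit left operand, right operand, then the operator.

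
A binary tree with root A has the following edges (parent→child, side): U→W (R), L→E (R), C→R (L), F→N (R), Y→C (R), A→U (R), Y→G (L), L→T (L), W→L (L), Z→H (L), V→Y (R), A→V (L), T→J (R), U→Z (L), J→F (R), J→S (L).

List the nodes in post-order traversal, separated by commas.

Post-order visits the left subtree, then the right subtree, then the node.
At A: go left to V.
  At V: no left child.
  At V: go right to Y.
    At Y: go left to G.
      G is a leaf — visit G.
    At Y: go right to C.
      At C: go left to R.
        R is a leaf — visit R.
      At C: no right child.
      Visit C.
    Visit Y.
  Visit V.
At A: go right to U.
  At U: go left to Z.
    At Z: go left to H.
      H is a leaf — visit H.
    At Z: no right child.
    Visit Z.
  At U: go right to W.
    At W: go left to L.
      At L: go left to T.
        At T: no left child.
        At T: go right to J.
          At J: go left to S.
            S is a leaf — visit S.
          At J: go right to F.
            At F: no left child.
            At F: go right to N.
              N is a leaf — visit N.
            Visit F.
          Visit J.
        Visit T.
      At L: go right to E.
        E is a leaf — visit E.
      Visit L.
    At W: no right child.
    Visit W.
  Visit U.
Visit A.

G, R, C, Y, V, H, Z, S, N, F, J, T, E, L, W, U, A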